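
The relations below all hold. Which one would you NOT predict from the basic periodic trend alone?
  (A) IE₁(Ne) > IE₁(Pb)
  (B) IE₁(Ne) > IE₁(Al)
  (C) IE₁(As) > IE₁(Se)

(C)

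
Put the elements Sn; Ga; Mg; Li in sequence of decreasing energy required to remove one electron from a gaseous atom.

Mg > Sn > Ga > Li

Across a period the outer electron is held more tightly (higher IE₁); down a group it sits in a higher shell, more shielded, and comes off more easily.
A diagonal step moves right (one effect) and down (the opposite effect) at once.
Ga > Li: the two effects oppose for this pair; the across-period effect wins (579 vs 520 kJ/mol).
Sn > Ga: the two effects oppose for this pair; the across-period effect wins (709 vs 579 kJ/mol).
Mg > Sn: period and group pull opposite ways; the down-group shift dominates (738 vs 709 kJ/mol).
Approximate values (kJ/mol): Li 520, Mg 738, Ga 579, Sn 709.
So from highest to lowest: Mg > Sn > Ga > Li.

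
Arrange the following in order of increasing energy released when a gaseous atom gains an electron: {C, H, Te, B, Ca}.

Ca, B, H, C, Te

H is in period 1, group 1; B is in period 2, group 13; C is in period 2, group 14; Ca is in period 4, group 2; Te is in period 5, group 16.
Adding an electron releases more energy for atoms nearer the top right (short of the noble gases).
These span different periods and groups, so the two trends combine.
B > Ca: both effects reinforce here, so B is clearly the higher of the two.
H > B: the two effects oppose for this pair; the down-group effect wins (73 vs 27 kJ/mol).
C > H: the two effects oppose for this pair; the across-period effect wins (122 vs 73 kJ/mol).
Te > C: the two effects oppose for this pair; the across-period effect wins (190 vs 122 kJ/mol).
Tabulated electron affinity (kJ/mol): H 73, B 27, C 122, Ca 2, Te 190.
So from lowest to highest: Ca < B < H < C < Te.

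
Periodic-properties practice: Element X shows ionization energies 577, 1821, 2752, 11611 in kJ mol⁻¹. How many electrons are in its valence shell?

Look for the largest jump between consecutive ionization energies: IE4/IE3 ≈ 4.2, far larger than any earlier ratio.
That jump marks the point where a core electron is being removed. So the atom has 3 valence electrons.

3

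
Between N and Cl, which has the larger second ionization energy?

N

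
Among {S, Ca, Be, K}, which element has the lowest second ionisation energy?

Ca

The second ionization energy removes an electron from the +1 ion. For each element: S⁺ still has 5 valence electrons; Ca⁺ still has 1 valence electron; Be⁺ still has 1 valence electron; K⁺ is the bare [Ar] core.
Core electrons are held far more tightly than valence electrons, so K tops the IE_2 order.
Valence configurations: S⁺ [Ne]3s²3p³, Ca⁺ [Ar]4s¹, Be⁺ [He]2s¹.
Tabulated IE_2 (kJ/mol): S 2252, Ca 1145, Be 1757, K 3052.
Overall IE_2 order: Ca < Be < S < K.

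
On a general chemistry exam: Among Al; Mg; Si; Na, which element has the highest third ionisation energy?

After 2 electrons have been removed, what remains? Al²⁺ still has 1 valence electron; Mg²⁺ is the bare [Ne] core; Si²⁺ still has 2 valence electrons; Na²⁺ is already 1 electron into the core.
Pulling an electron out of a noble-gas core costs far more than removing a remaining valence electron, so Na and Mg sit at the high end of IE_3.
Valence configurations: Al²⁺ [Ne]3s¹, Si²⁺ [Ne]3s².
Approximate IE_3 values (kJ/mol): Al 2745, Mg 7733, Si 3232, Na 6910.
Hence IE_3: Al < Si < Na < Mg.

Mg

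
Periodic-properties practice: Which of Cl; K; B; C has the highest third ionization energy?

IE_3 is the cost of taking one more electron from the +2 cation: Cl²⁺ still has 5 valence electrons; K²⁺ is already 1 electron into the core; B²⁺ still has 1 valence electron; C²⁺ still has 2 valence electrons.
Usually core removal costs more than valence removal, but here the competition is close: a tightly held n=2 valence electron can cost more to remove than an n=3 core electron, so the actual values have to decide it.
Valence configurations: Cl²⁺ [Ne]3s²3p³, B²⁺ [He]2s¹, C²⁺ [He]2s².
The numbers (kJ/mol): Cl 3822, K 4420, B 3660, C 4620.
Hence IE_3: B < Cl < K < C.

C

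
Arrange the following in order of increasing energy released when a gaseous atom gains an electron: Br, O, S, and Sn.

O is in period 2, group 16; S is in period 3, group 16; Br is in period 4, group 17; Sn is in period 5, group 14.
EA tends to increase across a period and decrease down a group, though the pattern is less regular than for IE or radius.
Neither a single period nor a single group — weigh both effects.
O > Sn: both effects reinforce here, so O is clearly the higher of the two.
S > O: this pair runs against the simple trend — see the exception note.
Br > S: the two effects oppose for this pair; the across-period effect wins (325 vs 200 kJ/mol).
Note the exception: S has a higher electron affinity than O, contrary to the simple trend — the compact 2p subshell of O repels the added electron more than S's larger 3p does.
For reference (kJ/mol): O 141, S 200, Br 325, Sn 107.
So from lowest to highest: Sn < O < S < Br.

Sn < O < S < Br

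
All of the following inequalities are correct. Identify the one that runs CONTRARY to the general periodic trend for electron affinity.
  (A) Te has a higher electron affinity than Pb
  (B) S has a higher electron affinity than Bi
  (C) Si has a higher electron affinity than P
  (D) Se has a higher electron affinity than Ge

(C)

The general trend: electron affinity increases across a period and decreases down a group.
(A) Te (period 5, group 16) vs Pb (period 6, group 14): the stated order agrees with the simple trend.
(B) S (period 3, group 16) vs Bi (period 6, group 15): the stated order agrees with the simple trend.
(C) Si (period 3, group 14) vs P (period 3, group 15): the stated order contradicts the simple trend.
(D) Se (period 4, group 16) vs Ge (period 4, group 14): the stated order agrees with the simple trend.
The exception is (C): adding an electron to P's half-filled 3p³ is unfavourable, so Si (3p²) has the more exothermic EA.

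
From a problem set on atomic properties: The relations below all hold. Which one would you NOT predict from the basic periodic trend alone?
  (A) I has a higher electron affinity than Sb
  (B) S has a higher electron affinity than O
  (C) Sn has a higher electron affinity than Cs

The general trend: electron affinity increases across a period and decreases down a group.
(A) I (period 5, group 17) vs Sb (period 5, group 15): the stated order agrees with the simple trend.
(B) S (period 3, group 16) vs O (period 2, group 16): the stated order contradicts the simple trend.
(C) Sn (period 5, group 14) vs Cs (period 6, group 1): the stated order agrees with the simple trend.
The exception is (B): the compact 2p subshell of O repels the added electron more than S's larger 3p does.

(B)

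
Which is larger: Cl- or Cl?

Cl-

Forming Cl- adds 1 electron to Cl. More electron–electron repulsion in the same shell, with unchanged nuclear charge, lets the cloud expand.
An anion is larger than its parent atom: Cl- > Cl.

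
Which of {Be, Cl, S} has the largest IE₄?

Be

Consider each +3 ion: Be³⁺ is already 1 electron into the core; Cl³⁺ still has 4 valence electrons; S³⁺ still has 3 valence electrons.
Core electrons are held far more tightly than valence electrons, so Be tops the IE_4 order.
Valence configurations: Cl³⁺ [Ne]3s²3p², S³⁺ [Ne]3s²3p¹.
Approximate IE_4 values (kJ/mol): Be 21007, Cl 5159, S 4556.
Putting it together, IE_4: S < Cl < Be.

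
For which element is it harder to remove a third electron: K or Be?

Be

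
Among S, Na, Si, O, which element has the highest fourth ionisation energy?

IE_4 is the cost of taking one more electron from the +3 cation: S³⁺ still has 3 valence electrons; Na³⁺ is already 2 electrons into the core; Si³⁺ still has 1 valence electron; O³⁺ still has 3 valence electrons.
Pulling an electron out of a noble-gas core costs far more than removing a remaining valence electron, so Na sits at the high end of IE_4.
Valence configurations: S³⁺ [Ne]3s²3p¹, Si³⁺ [Ne]3s¹, O³⁺ [He]2s²2p¹.
Tabulated IE_4 (kJ/mol): S 4556, Na 9543, Si 4356, O 7469.
So the fourth ionization energies run Si < S < O < Na.

Na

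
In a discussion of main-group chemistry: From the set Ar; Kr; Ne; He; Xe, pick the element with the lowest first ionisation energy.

He is in period 1, group 18; Ne is in period 2, group 18; Ar is in period 3, group 18; Kr is in period 4, group 18; Xe is in period 5, group 18.
First ionization energy rises across a period (greater Z_eff holds electrons more tightly) and falls down a group (valence electrons are farther from the nucleus).
All are in group 18, so first ionization energy increases up the group.
The lowest first ionisation energy among these belongs to Xe.

Xe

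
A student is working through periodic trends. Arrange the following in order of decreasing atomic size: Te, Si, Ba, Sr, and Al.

Al is in period 3, group 13; Si is in period 3, group 14; Sr is in period 5, group 2; Te is in period 5, group 16; Ba is in period 6, group 2.
Atomic radius shrinks across a period as nuclear charge pulls the same shell inward, and grows down a group as new shells are added.
These span different periods and groups, so the two trends combine.
Al > Si: Al lies to the left of Si in period 3, so the across-period effect alone puts Al larger.
Te > Al: the two effects oppose for this pair; the down-group effect wins (136 vs 126 pm).
Sr > Te: both are in period 5; the period trend gives Sr the larger value.
Ba > Sr: they share group 2; the group trend gives Ba the larger value.
For reference (pm): Al 126, Si 116, Sr 185, Te 136, Ba 196.
So from largest to smallest: Ba > Sr > Te > Al > Si.

Ba > Sr > Te > Al > Si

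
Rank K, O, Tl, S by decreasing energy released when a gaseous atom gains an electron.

S > O > K > Tl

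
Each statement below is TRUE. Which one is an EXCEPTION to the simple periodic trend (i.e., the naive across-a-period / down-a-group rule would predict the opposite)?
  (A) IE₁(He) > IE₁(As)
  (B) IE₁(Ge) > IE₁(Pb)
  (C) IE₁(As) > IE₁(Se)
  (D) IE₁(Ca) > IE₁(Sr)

(C)

The general trend: first ionisation energy increases across a period and decreases down a group.
(A) He (period 1, group 18) vs As (period 4, group 15): the stated order agrees with the simple trend.
(B) Ge (period 4, group 14) vs Pb (period 6, group 14): the stated order agrees with the simple trend.
(C) As (period 4, group 15) vs Se (period 4, group 16): the stated order contradicts the simple trend.
(D) Ca (period 4, group 2) vs Sr (period 5, group 2): the stated order agrees with the simple trend.
The exception is (C): Se (4p⁴) ionizes more easily than half-filled As (4p³).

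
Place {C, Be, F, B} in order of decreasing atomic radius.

Radius decreases left→right (rising Z_eff, same n) and increases top→bottom (higher n).
All lie in period 2, so atomic radius increases right to left.
So from largest to smallest: Be > B > C > F.

Be, B, C, F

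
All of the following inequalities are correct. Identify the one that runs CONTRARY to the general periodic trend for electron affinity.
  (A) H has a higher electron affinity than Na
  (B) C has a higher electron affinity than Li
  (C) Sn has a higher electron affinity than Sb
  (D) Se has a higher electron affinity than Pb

The general trend: electron affinity increases across a period and decreases down a group.
(A) H (period 1, group 1) vs Na (period 3, group 1): the stated order agrees with the simple trend.
(B) C (period 2, group 14) vs Li (period 2, group 1): the stated order agrees with the simple trend.
(C) Sn (period 5, group 14) vs Sb (period 5, group 15): the stated order contradicts the simple trend.
(D) Se (period 4, group 16) vs Pb (period 6, group 14): the stated order agrees with the simple trend.
The exception is (C): adding an electron to Sb's half-filled 5p³ is unfavourable, so Sn has the more exothermic EA.

(C)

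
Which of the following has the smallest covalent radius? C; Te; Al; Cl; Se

C is in period 2, group 14; Al is in period 3, group 13; Cl is in period 3, group 17; Se is in period 4, group 16; Te is in period 5, group 16.
Radius decreases left→right (rising Z_eff, same n) and increases top→bottom (higher n).
These span different periods and groups, so the two trends combine.
Cl > C: the two effects oppose for this pair; the down-group effect wins (99 vs 75 pm).
Se > Cl: relative to Cl, both the across-period and down-group shifts push Se's atomic radius up.
Al > Se: the two effects oppose for this pair; the across-period effect wins (126 vs 116 pm).
Te > Al: period and group pull opposite ways; the down-group shift dominates (136 vs 126 pm).
For reference (pm): C 75, Al 126, Cl 99, Se 116, Te 136.
The smallest covalent radius among these belongs to C.

C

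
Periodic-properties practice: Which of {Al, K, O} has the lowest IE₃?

Consider each +2 ion: Al²⁺ still has 1 valence electron; K²⁺ is already 1 electron into the core; O²⁺ still has 4 valence electrons.
Usually core removal costs more than valence removal, but here the competition is close: a tightly held n=2 valence electron can cost more to remove than an n=3 core electron, so the actual values have to decide it.
Valence configurations: Al²⁺ [Ne]3s¹, O²⁺ [He]2s²2p².
Approximate IE_3 values (kJ/mol): Al 2745, K 4420, O 5300.
Putting it together, IE_3: Al < K < O.

Al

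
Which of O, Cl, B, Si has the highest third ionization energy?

O

After 2 electrons have been removed, what remains? O²⁺ still has 4 valence electrons; Cl²⁺ still has 5 valence electrons; B²⁺ still has 1 valence electron; Si²⁺ still has 2 valence electrons.
All are still removing valence electrons, so compare the +2 ions as you would atoms: IE_3 generally rises across a period (higher Z_eff) and falls down a group (larger shell), subject to the usual subshell exceptions.
Valence configurations: O²⁺ [He]2s²2p², Cl²⁺ [Ne]3s²3p³, B²⁺ [He]2s¹, Si²⁺ [Ne]3s².
Approximate IE_3 values (kJ/mol): O 5300, Cl 3822, B 3660, Si 3232.
Overall IE_3 order: Si < B < Cl < O.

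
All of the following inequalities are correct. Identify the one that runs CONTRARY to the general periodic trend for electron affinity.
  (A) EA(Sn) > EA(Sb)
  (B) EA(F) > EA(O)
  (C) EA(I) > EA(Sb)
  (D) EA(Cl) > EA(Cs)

(A)

The general trend: electron affinity increases across a period and decreases down a group.
(A) Sn (period 5, group 14) vs Sb (period 5, group 15): the stated order contradicts the simple trend.
(B) F (period 2, group 17) vs O (period 2, group 16): the stated order agrees with the simple trend.
(C) I (period 5, group 17) vs Sb (period 5, group 15): the stated order agrees with the simple trend.
(D) Cl (period 3, group 17) vs Cs (period 6, group 1): the stated order agrees with the simple trend.
The exception is (A): adding an electron to Sb's half-filled 5p³ is unfavourable, so Sn has the more exothermic EA.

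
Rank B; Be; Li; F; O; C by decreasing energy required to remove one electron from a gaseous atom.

First ionization energy rises across a period (greater Z_eff holds electrons more tightly) and falls down a group (valence electrons are farther from the nucleus).
All lie in period 2; the across-period trend (first ionization energy increases left to right) applies, with the exception below.
Note the exception: Be has a higher first ionization energy than B, contrary to the simple trend — removing B's lone 2p electron is easier than breaking Be's filled 2s².
For reference (kJ/mol): Li 520, Be 900, B 801, C 1086, O 1314, F 1681.
So from highest to lowest: F > O > C > Be > B > Li.

F, O, C, Be, B, Li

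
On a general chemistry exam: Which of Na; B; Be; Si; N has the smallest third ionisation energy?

The third ionization energy removes an electron from the +2 ion. For each element: Na²⁺ is already 1 electron into the core; B²⁺ still has 1 valence electron; Be²⁺ is the bare [He] core; Si²⁺ still has 2 valence electrons; N²⁺ still has 3 valence electrons.
Breaking into a closed-shell core is much more expensive than removing a leftover valence electron — Na and Be have the largest IE_3 here.
Valence configurations: B²⁺ [He]2s¹, Si²⁺ [Ne]3s², N²⁺ [He]2s²2p¹.
The numbers (kJ/mol): Na 6910, B 3660, Be 14849, Si 3232, N 4578.
Putting it together, IE_3: Si < B < N < Na < Be.

Si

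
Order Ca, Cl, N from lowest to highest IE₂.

Ca, Cl, N

Consider each +1 ion: Ca⁺ still has 1 valence electron; Cl⁺ still has 6 valence electrons; N⁺ still has 4 valence electrons.
All are still removing valence electrons, so compare the +1 ions as you would atoms: IE_2 generally rises across a period (higher Z_eff) and falls down a group (larger shell), subject to the usual subshell exceptions.
Valence configurations: Ca⁺ [Ar]4s¹, Cl⁺ [Ne]3s²3p⁴, N⁺ [He]2s²2p².
The numbers (kJ/mol): Ca 1145, Cl 2298, N 2856.
So the second ionization energies run Ca < Cl < N.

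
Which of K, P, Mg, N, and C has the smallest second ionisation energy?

After 1 electron has been removed, what remains? K⁺ is the bare [Ar] core; P⁺ still has 4 valence electrons; Mg⁺ still has 1 valence electron; N⁺ still has 4 valence electrons; C⁺ still has 3 valence electrons.
Core electrons are held far more tightly than valence electrons, so K tops the IE_2 order.
Valence configurations: P⁺ [Ne]3s²3p², Mg⁺ [Ne]3s¹, N⁺ [He]2s²2p², C⁺ [He]2s²2p¹.
Tabulated IE_2 (kJ/mol): K 3052, P 1907, Mg 1451, N 2856, C 2353.
Overall IE_2 order: Mg < P < C < N < K.

Mg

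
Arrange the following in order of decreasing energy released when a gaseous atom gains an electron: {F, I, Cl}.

Cl > F > I

Electron affinity generally becomes more exothermic across a period toward the halogens and less exothermic down a group.
All are in group 17; the group trend (electron affinity increases up the group) applies, with the exception below.
Note the exception: Cl has a higher electron affinity than F, contrary to the simple trend — F's small 2p subshell makes the incoming electron feel strong e⁻–e⁻ repulsion, so Cl actually releases more energy on gaining an electron.
For reference (kJ/mol): F 328, Cl 349, I 295.
So from highest to lowest: Cl > F > I.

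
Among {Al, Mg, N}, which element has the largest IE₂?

N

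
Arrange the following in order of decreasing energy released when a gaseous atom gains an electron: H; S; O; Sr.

S > O > H > Sr

H is in period 1, group 1; O is in period 2, group 16; S is in period 3, group 16; Sr is in period 5, group 2.
EA tends to increase across a period and decrease down a group, though the pattern is less regular than for IE or radius.
Neither a single period nor a single group — weigh both effects.
H > Sr: period and group pull opposite ways; the down-group shift dominates (73 vs 5 kJ/mol).
O > H: period and group pull opposite ways; the across-period shift dominates (141 vs 73 kJ/mol).
S > O: this pair runs against the simple trend — see the exception note.
Note the exception: S has a higher electron affinity than O, contrary to the simple trend — the compact 2p subshell of O repels the added electron more than S's larger 3p does.
Approximate values (kJ/mol): H 73, O 141, S 200, Sr 5.
So from highest to lowest: S > O > H > Sr.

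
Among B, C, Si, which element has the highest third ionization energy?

Consider each +2 ion: B²⁺ still has 1 valence electron; C²⁺ still has 2 valence electrons; Si²⁺ still has 2 valence electrons.
All are still removing valence electrons, so compare the +2 ions as you would atoms: IE_3 generally rises across a period (higher Z_eff) and falls down a group (larger shell), subject to the usual subshell exceptions.
Valence configurations: B²⁺ [He]2s¹, C²⁺ [He]2s², Si²⁺ [Ne]3s².
The numbers (kJ/mol): B 3660, C 4620, Si 3232.
Overall IE_3 order: Si < B < C.

C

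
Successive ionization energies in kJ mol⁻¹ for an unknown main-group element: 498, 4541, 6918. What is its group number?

Group 1

Look for the largest jump between consecutive ionization energies: IE2/IE1 ≈ 9.1, far larger than any earlier ratio.
That jump marks the point where a core electron is being removed. So the atom has 1 valence electron.
A main-group element with 1 valence electron is in group 1.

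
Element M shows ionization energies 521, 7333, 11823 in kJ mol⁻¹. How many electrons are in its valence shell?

1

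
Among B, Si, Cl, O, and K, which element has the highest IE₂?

IE_2 is the cost of taking one more electron from the +1 cation: B⁺ still has 2 valence electrons; Si⁺ still has 3 valence electrons; Cl⁺ still has 6 valence electrons; O⁺ still has 5 valence electrons; K⁺ is the bare [Ar] core.
Usually core removal costs more than valence removal, but here the competition is close: a tightly held n=2 valence electron can cost more to remove than an n=3 core electron, so the actual values have to decide it.
Valence configurations: B⁺ [He]2s², Si⁺ [Ne]3s²3p¹, Cl⁺ [Ne]3s²3p⁴, O⁺ [He]2s²2p³.
The numbers (kJ/mol): B 2427, Si 1577, Cl 2298, O 3388, K 3052.
Putting it together, IE_2: Si < Cl < B < K < O.

O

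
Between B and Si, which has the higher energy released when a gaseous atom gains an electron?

Si

B is in period 2, group 13; Si is in period 3, group 14.
Atoms with high Z_eff and room in the valence shell (especially the halogens) have the most exothermic electron affinities.
A diagonal step moves right (one effect) and down (the opposite effect) at once.
Si > B: period and group pull opposite ways; the across-period shift dominates (134 vs 27 kJ/mol).
For reference (kJ/mol): B 27, Si 134.
So Si has the higher energy released when a gaseous atom gains an electron (Si > B).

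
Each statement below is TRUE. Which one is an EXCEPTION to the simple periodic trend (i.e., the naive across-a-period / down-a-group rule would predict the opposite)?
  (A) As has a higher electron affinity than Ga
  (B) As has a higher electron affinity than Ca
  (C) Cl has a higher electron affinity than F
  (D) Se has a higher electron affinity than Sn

(C)

The general trend: electron affinity increases across a period and decreases down a group.
(A) As (period 4, group 15) vs Ga (period 4, group 13): the stated order agrees with the simple trend.
(B) As (period 4, group 15) vs Ca (period 4, group 2): the stated order agrees with the simple trend.
(C) Cl (period 3, group 17) vs F (period 2, group 17): the stated order contradicts the simple trend.
(D) Se (period 4, group 16) vs Sn (period 5, group 14): the stated order agrees with the simple trend.
The exception is (C): F's small 2p subshell makes the incoming electron feel strong e⁻–e⁻ repulsion, so Cl actually releases more energy on gaining an electron.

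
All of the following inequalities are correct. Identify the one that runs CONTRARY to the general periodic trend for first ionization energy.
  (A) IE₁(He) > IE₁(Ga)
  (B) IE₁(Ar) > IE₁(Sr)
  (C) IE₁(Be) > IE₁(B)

(C)

The general trend: first ionization energy increases across a period and decreases down a group.
(A) He (period 1, group 18) vs Ga (period 4, group 13): the stated order agrees with the simple trend.
(B) Ar (period 3, group 18) vs Sr (period 5, group 2): the stated order agrees with the simple trend.
(C) Be (period 2, group 2) vs B (period 2, group 13): the stated order contradicts the simple trend.
The exception is (C): removing B's lone 2p electron is easier than breaking Be's filled 2s².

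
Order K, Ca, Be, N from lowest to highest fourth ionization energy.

Consider each +3 ion: K³⁺ is already 2 electrons into the core; Ca³⁺ is already 1 electron into the core; Be³⁺ is already 1 electron into the core; N³⁺ still has 2 valence electrons.
Usually core removal costs more than valence removal, but here the competition is close: a tightly held n=2 valence electron can cost more to remove than an n=3 core electron, so the actual values have to decide it.
Tabulated IE_4 (kJ/mol): K 5877, Ca 6491, Be 21007, N 7475.
Hence IE_4: K < Ca < N < Be.

K, Ca, N, Be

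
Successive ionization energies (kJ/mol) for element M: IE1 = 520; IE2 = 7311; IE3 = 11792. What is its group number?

Group 1

Look for the largest jump between consecutive ionization energies: IE2/IE1 ≈ 14.1, far larger than any earlier ratio.
That jump marks the point where a core electron is being removed. So the atom has 1 valence electron.
A main-group element with 1 valence electron is in group 1.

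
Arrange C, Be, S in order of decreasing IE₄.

Be > C > S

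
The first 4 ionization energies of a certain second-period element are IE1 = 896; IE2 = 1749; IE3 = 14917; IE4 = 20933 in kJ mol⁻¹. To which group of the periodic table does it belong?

Group 2

Look for the largest jump between consecutive ionization energies: IE3/IE2 ≈ 8.5, far larger than any earlier ratio.
That jump marks the point where a core electron is being removed. So the atom has 2 valence electrons.
A main-group element with 2 valence electrons is in group 2.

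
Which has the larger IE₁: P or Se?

P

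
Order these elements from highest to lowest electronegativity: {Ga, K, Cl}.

Cl > Ga > K

Smaller atoms with higher effective nuclear charge are more electronegative.
These span different periods and groups, so the two trends combine.
Ga > K: both are in period 4; the period trend gives Ga the larger value.
Cl > Ga: relative to Ga, both the across-period and down-group shifts push Cl's electronegativity up.
For reference (Pauling): Cl 3.16, K 0.82, Ga 1.81.
So from highest to lowest: Cl > Ga > K.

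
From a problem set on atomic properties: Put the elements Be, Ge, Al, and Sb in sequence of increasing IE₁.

Al, Ge, Sb, Be

Be is in period 2, group 2; Al is in period 3, group 13; Ge is in period 4, group 14; Sb is in period 5, group 15.
IE₁ increases left→right with effective nuclear charge and decreases top→bottom as the valence shell moves farther out.
These sit on a diagonal, where the across-period and down-group effects partly cancel.
Ge > Al: period and group pull opposite ways; the across-period shift dominates (762 vs 578 kJ/mol).
Sb > Ge: period and group pull opposite ways; the across-period shift dominates (831 vs 762 kJ/mol).
Be > Sb: period and group pull opposite ways; the down-group shift dominates (900 vs 831 kJ/mol).
For reference (kJ/mol): Be 900, Al 578, Ge 762, Sb 831.
So from lowest to highest: Al < Ge < Sb < Be.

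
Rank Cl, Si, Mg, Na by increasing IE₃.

Si, Cl, Na, Mg

After 2 electrons have been removed, what remains? Cl²⁺ still has 5 valence electrons; Si²⁺ still has 2 valence electrons; Mg²⁺ is the bare [Ne] core; Na²⁺ is already 1 electron into the core.
Breaking into a closed-shell core is much more expensive than removing a leftover valence electron — Na and Mg have the largest IE_3 here.
Valence configurations: Cl²⁺ [Ne]3s²3p³, Si²⁺ [Ne]3s².
Approximate IE_3 values (kJ/mol): Cl 3822, Si 3232, Mg 7733, Na 6910.
So the third ionization energies run Si < Cl < Na < Mg.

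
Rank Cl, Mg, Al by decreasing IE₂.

Cl, Al, Mg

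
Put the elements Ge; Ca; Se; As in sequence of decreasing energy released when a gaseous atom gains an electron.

Ca is in period 4, group 2; Ge is in period 4, group 14; As is in period 4, group 15; Se is in period 4, group 16.
Electron affinity generally becomes more exothermic across a period toward the halogens and less exothermic down a group.
All lie in period 4; the across-period trend (electron affinity increases left to right) applies, with the exception below.
Note the exception: Ge has a higher electron affinity than As, contrary to the simple trend — adding an electron to As's half-filled 4p³ is unfavourable, so Ge (4p²) has the more exothermic EA.
Tabulated electron affinity (kJ/mol): Ca 2, Ge 119, As 78, Se 195.
So from highest to lowest: Se > Ge > As > Ca.

Se > Ge > As > Ca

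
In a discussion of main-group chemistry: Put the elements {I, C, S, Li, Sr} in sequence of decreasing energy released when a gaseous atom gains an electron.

I > S > C > Li > Sr

Electron affinity generally becomes more exothermic across a period toward the halogens and less exothermic down a group.
These span different periods and groups, so the two trends combine.
Li > Sr: the two effects oppose for this pair; the down-group effect wins (60 vs 5 kJ/mol).
C > Li: both are in period 2; the period trend gives C the larger value.
S > C: period and group pull opposite ways; the across-period shift dominates (200 vs 122 kJ/mol).
I > S: period and group pull opposite ways; the across-period shift dominates (295 vs 200 kJ/mol).
Approximate values (kJ/mol): Li 60, C 122, S 200, Sr 5, I 295.
So from highest to lowest: I > S > C > Li > Sr.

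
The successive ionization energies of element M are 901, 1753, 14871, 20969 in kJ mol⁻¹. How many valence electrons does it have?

Look for the largest jump between consecutive ionization energies: IE3/IE2 ≈ 8.5, far larger than any earlier ratio.
That jump marks the point where a core electron is being removed. So the atom has 2 valence electrons.

2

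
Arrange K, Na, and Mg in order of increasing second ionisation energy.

Mg, K, Na

IE_2 is the cost of taking one more electron from the +1 cation: K⁺ is the bare [Ar] core; Na⁺ is the bare [Ne] core; Mg⁺ still has 1 valence electron.
Core electrons are held far more tightly than valence electrons, so K and Na top the IE_2 order.
Approximate IE_2 values (kJ/mol): K 3052, Na 4562, Mg 1451.
Overall IE_2 order: Mg < K < Na.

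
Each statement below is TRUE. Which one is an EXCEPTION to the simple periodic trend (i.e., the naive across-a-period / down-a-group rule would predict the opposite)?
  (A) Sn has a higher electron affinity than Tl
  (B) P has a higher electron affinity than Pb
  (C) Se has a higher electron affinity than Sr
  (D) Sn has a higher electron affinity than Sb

(D)

The general trend: electron affinity increases across a period and decreases down a group.
(A) Sn (period 5, group 14) vs Tl (period 6, group 13): the stated order agrees with the simple trend.
(B) P (period 3, group 15) vs Pb (period 6, group 14): the stated order agrees with the simple trend.
(C) Se (period 4, group 16) vs Sr (period 5, group 2): the stated order agrees with the simple trend.
(D) Sn (period 5, group 14) vs Sb (period 5, group 15): the stated order contradicts the simple trend.
The exception is (D): adding an electron to Sb's half-filled 5p³ is unfavourable, so Sn has the more exothermic EA.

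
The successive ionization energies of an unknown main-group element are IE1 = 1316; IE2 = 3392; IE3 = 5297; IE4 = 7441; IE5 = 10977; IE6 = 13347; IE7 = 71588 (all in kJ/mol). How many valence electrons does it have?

6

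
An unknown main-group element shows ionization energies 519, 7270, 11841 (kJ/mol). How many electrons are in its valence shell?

1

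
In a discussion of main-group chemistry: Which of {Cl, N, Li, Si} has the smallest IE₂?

Si

After 1 electron has been removed, what remains? Cl⁺ still has 6 valence electrons; N⁺ still has 4 valence electrons; Li⁺ is the bare [He] core; Si⁺ still has 3 valence electrons.
Breaking into a closed-shell core is much more expensive than removing a leftover valence electron — Li has the largest IE_2 here.
Valence configurations: Cl⁺ [Ne]3s²3p⁴, N⁺ [He]2s²2p², Si⁺ [Ne]3s²3p¹.
Approximate IE_2 values (kJ/mol): Cl 2298, N 2856, Li 7298, Si 1577.
Hence IE_2: Si < Cl < N < Li.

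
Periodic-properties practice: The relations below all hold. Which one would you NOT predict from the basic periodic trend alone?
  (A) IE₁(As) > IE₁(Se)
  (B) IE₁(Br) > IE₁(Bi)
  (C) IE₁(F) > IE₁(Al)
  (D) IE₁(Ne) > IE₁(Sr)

(A)

The general trend: first ionization energy increases across a period and decreases down a group.
(A) As (period 4, group 15) vs Se (period 4, group 16): the stated order contradicts the simple trend.
(B) Br (period 4, group 17) vs Bi (period 6, group 15): the stated order agrees with the simple trend.
(C) F (period 2, group 17) vs Al (period 3, group 13): the stated order agrees with the simple trend.
(D) Ne (period 2, group 18) vs Sr (period 5, group 2): the stated order agrees with the simple trend.
The exception is (A): Se (4p⁴) ionizes more easily than half-filled As (4p³).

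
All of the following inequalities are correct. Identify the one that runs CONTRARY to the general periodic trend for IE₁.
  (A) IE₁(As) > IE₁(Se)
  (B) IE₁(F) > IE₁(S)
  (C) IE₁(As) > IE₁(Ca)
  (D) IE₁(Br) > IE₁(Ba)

(A)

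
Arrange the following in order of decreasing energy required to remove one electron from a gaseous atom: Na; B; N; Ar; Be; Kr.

Ar > N > Kr > Be > B > Na

Be is in period 2, group 2; B is in period 2, group 13; N is in period 2, group 15; Na is in period 3, group 1; Ar is in period 3, group 18; Kr is in period 4, group 18.
IE₁ increases left→right with effective nuclear charge and decreases top→bottom as the valence shell moves farther out.
These span different periods and groups, so the two trends combine.
B > Na: both effects reinforce here, so B is clearly the higher of the two.
Be > B: this pair runs against the simple trend — see the exception note.
Kr > Be: the two effects oppose for this pair; the across-period effect wins (1351 vs 900 kJ/mol).
N > Kr: period and group pull opposite ways; the down-group shift dominates (1402 vs 1351 kJ/mol).
Ar > N: period and group pull opposite ways; the across-period shift dominates (1521 vs 1402 kJ/mol).
Note the exception: Be has a higher first ionization energy than B, contrary to the simple trend — removing B's lone 2p electron is easier than breaking Be's filled 2s².
Approximate values (kJ/mol): Be 900, B 801, N 1402, Na 496, Ar 1521, Kr 1351.
So from highest to lowest: Ar > N > Kr > Be > B > Na.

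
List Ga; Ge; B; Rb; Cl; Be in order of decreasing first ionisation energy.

Cl > Be > B > Ge > Ga > Rb

Be is in period 2, group 2; B is in period 2, group 13; Cl is in period 3, group 17; Ga is in period 4, group 13; Ge is in period 4, group 14; Rb is in period 5, group 1.
IE₁ increases left→right with effective nuclear charge and decreases top→bottom as the valence shell moves farther out.
Neither a single period nor a single group — weigh both effects.
Ga > Rb: both effects reinforce here, so Ga is clearly the higher of the two.
Ge > Ga: Ge lies to the right of Ga in period 4, so the across-period effect alone puts Ge higher.
B > Ge: period and group pull opposite ways; the down-group shift dominates (801 vs 762 kJ/mol).
Be > B: this pair runs against the simple trend — see the exception note.
Cl > Be: period and group pull opposite ways; the across-period shift dominates (1251 vs 900 kJ/mol).
Note the exception: Be has a higher first ionization energy than B, contrary to the simple trend — removing B's lone 2p electron is easier than breaking Be's filled 2s².
For reference (kJ/mol): Be 900, B 801, Cl 1251, Ga 579, Ge 762, Rb 403.
So from highest to lowest: Cl > Be > B > Ge > Ga > Rb.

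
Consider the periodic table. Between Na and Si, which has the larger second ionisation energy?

The second ionization energy removes an electron from the +1 ion. For each element: Na⁺ is the bare [Ne] core; Si⁺ still has 3 valence electrons.
Pulling an electron out of a noble-gas core costs far more than removing a remaining valence electron, so Na sits at the high end of IE_2.
Tabulated IE_2 (kJ/mol): Na 4562, Si 1577.
Putting it together, IE_2: Si < Na.

Na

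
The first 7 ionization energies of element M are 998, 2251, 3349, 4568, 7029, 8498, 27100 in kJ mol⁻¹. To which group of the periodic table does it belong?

Group 16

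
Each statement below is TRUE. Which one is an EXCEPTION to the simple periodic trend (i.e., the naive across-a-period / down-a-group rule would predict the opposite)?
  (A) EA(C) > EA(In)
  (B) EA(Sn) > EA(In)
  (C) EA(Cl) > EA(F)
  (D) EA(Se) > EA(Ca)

(C)

The general trend: electron affinity increases across a period and decreases down a group.
(A) C (period 2, group 14) vs In (period 5, group 13): the stated order agrees with the simple trend.
(B) Sn (period 5, group 14) vs In (period 5, group 13): the stated order agrees with the simple trend.
(C) Cl (period 3, group 17) vs F (period 2, group 17): the stated order contradicts the simple trend.
(D) Se (period 4, group 16) vs Ca (period 4, group 2): the stated order agrees with the simple trend.
The exception is (C): F's small 2p subshell makes the incoming electron feel strong e⁻–e⁻ repulsion, so Cl actually releases more energy on gaining an electron.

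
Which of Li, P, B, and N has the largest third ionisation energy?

IE_3 is the cost of taking one more electron from the +2 cation: Li²⁺ is already 1 electron into the core; P²⁺ still has 3 valence electrons; B²⁺ still has 1 valence electron; N²⁺ still has 3 valence electrons.
Breaking into a closed-shell core is much more expensive than removing a leftover valence electron — Li has the largest IE_3 here.
Valence configurations: P²⁺ [Ne]3s²3p¹, B²⁺ [He]2s¹, N²⁺ [He]2s²2p¹.
Tabulated IE_3 (kJ/mol): Li 11815, P 2914, B 3660, N 4578.
Hence IE_3: P < B < N < Li.

Li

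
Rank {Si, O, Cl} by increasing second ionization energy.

Si, Cl, O

IE_2 is the cost of taking one more electron from the +1 cation: Si⁺ still has 3 valence electrons; O⁺ still has 5 valence electrons; Cl⁺ still has 6 valence electrons.
All are still removing valence electrons, so compare the +1 ions as you would atoms: IE_2 generally rises across a period (higher Z_eff) and falls down a group (larger shell), subject to the usual subshell exceptions.
Valence configurations: Si⁺ [Ne]3s²3p¹, O⁺ [He]2s²2p³, Cl⁺ [Ne]3s²3p⁴.
Tabulated IE_2 (kJ/mol): Si 1577, O 3388, Cl 2298.
Hence IE_2: Si < Cl < O.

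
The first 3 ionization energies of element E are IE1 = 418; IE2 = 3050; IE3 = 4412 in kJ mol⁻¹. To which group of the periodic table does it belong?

Look for the largest jump between consecutive ionization energies: IE2/IE1 ≈ 7.3, far larger than any earlier ratio.
That jump marks the point where a core electron is being removed. So the atom has 1 valence electron.
A main-group element with 1 valence electron is in group 1.

Group 1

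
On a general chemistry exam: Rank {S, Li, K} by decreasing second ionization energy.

IE_2 is the cost of taking one more electron from the +1 cation: S⁺ still has 5 valence electrons; Li⁺ is the bare [He] core; K⁺ is the bare [Ar] core.
Breaking into a closed-shell core is much more expensive than removing a leftover valence electron — K and Li have the largest IE_2 here.
Approximate IE_2 values (kJ/mol): S 2252, Li 7298, K 3052.
Hence IE_2: S < K < Li.

Li > K > S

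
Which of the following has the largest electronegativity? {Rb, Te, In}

Te

Electronegativity increases across a period and decreases down a group, tracking effective nuclear charge and atomic size.
All lie in period 5, so electronegativity increases left to right.
The largest electronegativity among these belongs to Te.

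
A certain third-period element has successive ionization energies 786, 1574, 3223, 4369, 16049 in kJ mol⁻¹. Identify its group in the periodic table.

Group 14

Look for the largest jump between consecutive ionization energies: IE5/IE4 ≈ 3.7, far larger than any earlier ratio.
That jump marks the point where a core electron is being removed. So the atom has 4 valence electrons.
A main-group element with 4 valence electrons is in group 14.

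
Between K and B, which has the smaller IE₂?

B

Consider each +1 ion: K⁺ is the bare [Ar] core; B⁺ still has 2 valence electrons.
Breaking into a closed-shell core is much more expensive than removing a leftover valence electron — K has the largest IE_2 here.
Approximate IE_2 values (kJ/mol): K 3052, B 2427.
So the second ionization energies run B < K.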